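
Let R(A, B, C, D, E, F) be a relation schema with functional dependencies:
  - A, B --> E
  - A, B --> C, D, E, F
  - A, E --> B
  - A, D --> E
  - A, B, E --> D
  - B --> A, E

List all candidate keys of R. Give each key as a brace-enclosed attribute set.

{A, D}, {A, E}, {B}

{B}⁺ = {A, B, C, D, E, F}, which is every attribute, so {B} is a candidate key.
{A, D}⁺ = {A, B, C, D, E, F}, which is every attribute, so {A, D} is a candidate key.
{A, E}⁺ = {A, B, C, D, E, F}, which is every attribute, so {A, E} is a candidate key.
These are minimal and exhaustive — every other superkey contains one of them.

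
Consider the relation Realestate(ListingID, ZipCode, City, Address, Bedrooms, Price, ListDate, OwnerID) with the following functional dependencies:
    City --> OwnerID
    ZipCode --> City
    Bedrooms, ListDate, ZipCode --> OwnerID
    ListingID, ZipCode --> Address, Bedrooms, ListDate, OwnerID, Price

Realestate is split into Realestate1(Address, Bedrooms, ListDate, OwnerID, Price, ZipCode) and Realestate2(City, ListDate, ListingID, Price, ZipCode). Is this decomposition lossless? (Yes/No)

No

Realestate1 ∩ Realestate2 = {ListDate, Price, ZipCode}; its closure under F is {City, ListDate, OwnerID, Price, ZipCode}.
Realestate1 ⊄ {City, ListDate, OwnerID, Price, ZipCode} and Realestate2 ⊄ {City, ListDate, OwnerID, Price, ZipCode}, so the split is lossy.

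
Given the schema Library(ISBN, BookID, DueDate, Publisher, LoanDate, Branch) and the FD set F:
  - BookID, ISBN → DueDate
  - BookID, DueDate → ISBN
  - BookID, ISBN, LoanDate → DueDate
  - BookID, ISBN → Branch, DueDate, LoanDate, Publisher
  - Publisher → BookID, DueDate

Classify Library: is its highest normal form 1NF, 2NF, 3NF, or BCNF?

Candidate keys: {BookID, DueDate}, {BookID, ISBN}, {Publisher}. Prime attributes: {BookID, DueDate, ISBN, Publisher}.
Each dependency's left side is a superkey — BCNF holds.

BCNF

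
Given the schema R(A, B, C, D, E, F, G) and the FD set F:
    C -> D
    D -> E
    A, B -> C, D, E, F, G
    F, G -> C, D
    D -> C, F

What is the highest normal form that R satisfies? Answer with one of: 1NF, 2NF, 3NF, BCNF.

2NF

Candidate key: {A, B}. Prime attributes: {A, B}.
For C -> D we have {C}⁺ = {C, D, E, F}; {C} is not a superkey, so BCNF fails.
C -> D has non-prime {D} on the right and a non-superkey on the left, so 3NF fails.
No non-prime attribute depends on a proper subset of any candidate key, so 2NF holds.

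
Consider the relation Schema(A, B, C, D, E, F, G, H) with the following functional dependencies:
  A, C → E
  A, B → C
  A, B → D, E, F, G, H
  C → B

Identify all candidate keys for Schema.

{A, B}, {A, C}

{A} never appears on the right of any FD, so every key must include it.
{A, B} is a candidate key since {A, B}⁺ = {A, B, C, D, E, F, G, H} covers every attribute.
{A, C} is a candidate key since {A, C}⁺ = {A, B, C, D, E, F, G, H} covers every attribute.
No proper subset of any of these is a key, and no other minimal superkey exists.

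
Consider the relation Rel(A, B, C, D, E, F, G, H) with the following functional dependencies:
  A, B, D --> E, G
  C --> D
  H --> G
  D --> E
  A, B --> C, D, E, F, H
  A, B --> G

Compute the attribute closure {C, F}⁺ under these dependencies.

Start with {C, F}.
C --> D applies; add {D} → now {C, D, F}.
D --> E applies; add {E} → now {C, D, E, F}.
No further FD applies.

{C, D, E, F}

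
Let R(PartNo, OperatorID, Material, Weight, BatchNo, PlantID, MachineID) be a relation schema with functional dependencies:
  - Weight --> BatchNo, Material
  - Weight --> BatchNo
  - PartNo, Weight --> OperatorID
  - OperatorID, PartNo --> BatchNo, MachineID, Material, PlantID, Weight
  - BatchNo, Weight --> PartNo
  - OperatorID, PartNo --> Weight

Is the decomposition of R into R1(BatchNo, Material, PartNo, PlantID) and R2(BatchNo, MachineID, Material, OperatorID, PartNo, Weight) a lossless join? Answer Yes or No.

No

The shared attributes are {BatchNo, Material, PartNo} and {BatchNo, Material, PartNo}⁺ = {BatchNo, Material, PartNo}.
Neither R1 nor R2 is contained in that closure, so the decomposition is lossy.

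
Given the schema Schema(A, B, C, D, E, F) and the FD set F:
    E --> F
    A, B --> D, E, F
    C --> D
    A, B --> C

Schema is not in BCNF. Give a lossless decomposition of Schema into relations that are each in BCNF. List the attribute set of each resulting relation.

Candidate key of the original relation: {A, B}.
Within {A, B, C, D, E, F}: {E}⁺ ∩ {A, B, C, D, E, F} = {E, F}, not the whole set, so E --> F violates BCNF; decompose into {E, F} and {A, B, C, D, E}.
{E, F}: every determinant is a superkey — BCNF.
Within {A, B, C, D, E}: {C}⁺ ∩ {A, B, C, D, E} = {C, D}, not the whole set, so C --> D violates BCNF; decompose into {C, D} and {A, B, C, E}.
{C, D}: every determinant is a superkey — BCNF.
{A, B, C, E}: every determinant is a superkey — BCNF.

{A, B, C, E}; {C, D}; {E, F}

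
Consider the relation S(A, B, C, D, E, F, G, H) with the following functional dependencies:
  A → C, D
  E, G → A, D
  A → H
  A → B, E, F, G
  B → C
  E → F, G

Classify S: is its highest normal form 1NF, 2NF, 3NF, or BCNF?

2NF

Candidate keys: {A}, {E}. Prime attributes: {A, E}.
B → C breaks BCNF: {B}⁺ = {B, C}, so {B} is not a superkey.
B → C has non-prime {C} on the right and a non-superkey on the left, so 3NF fails.
Every candidate key is a single attribute, so no partial dependency is possible; 2NF holds.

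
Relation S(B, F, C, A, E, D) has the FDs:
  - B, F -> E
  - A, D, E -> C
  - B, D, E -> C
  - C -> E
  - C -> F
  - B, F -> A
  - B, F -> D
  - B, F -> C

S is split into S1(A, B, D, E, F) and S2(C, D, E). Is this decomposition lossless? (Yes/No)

No

S1 ∩ S2 = {D, E}; its closure under F is {D, E}.
S1 ⊄ {D, E} and S2 ⊄ {D, E}, so the split is lossy.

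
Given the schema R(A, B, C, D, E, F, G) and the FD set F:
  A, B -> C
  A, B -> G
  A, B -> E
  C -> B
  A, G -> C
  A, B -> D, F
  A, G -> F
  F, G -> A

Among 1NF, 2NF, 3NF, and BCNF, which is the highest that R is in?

3NF

Candidate keys: {A, B}, {A, C}, {A, G}, {F, G}. Prime attributes: {A, B, C, F, G}.
C -> B: {C}⁺ = {B, C}, which is not all of the attributes, so the left side is not a superkey — BCNF is violated.
But every attribute on its right side ({B}) is prime, and the same holds for every other non-superkey FD, so 3NF still holds.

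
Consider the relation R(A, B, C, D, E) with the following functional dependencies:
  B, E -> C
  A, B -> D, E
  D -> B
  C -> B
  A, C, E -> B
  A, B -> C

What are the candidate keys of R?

{A, B}, {A, C}, {A, D}

Attributes never on any right-hand side: {A} — every candidate key must contain it.
Closure of {A, B} is {A, B, C, D, E}, the whole schema; {A, B} is a candidate key.
Closure of {A, C} is {A, B, C, D, E}, the whole schema; {A, C} is a candidate key.
Closure of {A, D} is {A, B, C, D, E}, the whole schema; {A, D} is a candidate key.
No proper subset of any of these is a key, and no other minimal superkey exists.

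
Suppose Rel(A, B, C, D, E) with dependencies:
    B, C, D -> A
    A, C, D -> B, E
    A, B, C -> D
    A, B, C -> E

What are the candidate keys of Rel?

Attributes never on any right-hand side: {C} — every candidate key must contain it.
Closure of {A, B, C} is {A, B, C, D, E}, the whole schema; {A, B, C} is a candidate key.
Closure of {A, C, D} is {A, B, C, D, E}, the whole schema; {A, C, D} is a candidate key.
Closure of {B, C, D} is {A, B, C, D, E}, the whole schema; {B, C, D} is a candidate key.
These are minimal and exhaustive — every other superkey contains one of them.

{A, B, C}, {A, C, D}, {B, C, D}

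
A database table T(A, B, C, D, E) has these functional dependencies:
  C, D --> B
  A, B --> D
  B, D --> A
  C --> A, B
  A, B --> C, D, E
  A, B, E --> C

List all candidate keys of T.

{A, B}, {B, D}, {C}

{C} is a candidate key since {C}⁺ = {A, B, C, D, E} covers every attribute.
{A, B} is a candidate key since {A, B}⁺ = {A, B, C, D, E} covers every attribute.
{B, D} is a candidate key since {B, D}⁺ = {A, B, C, D, E} covers every attribute.
These are minimal and exhaustive — every other superkey contains one of them.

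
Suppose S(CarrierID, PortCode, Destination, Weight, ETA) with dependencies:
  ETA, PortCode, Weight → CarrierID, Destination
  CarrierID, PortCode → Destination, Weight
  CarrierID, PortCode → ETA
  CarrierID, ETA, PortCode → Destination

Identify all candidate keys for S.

Attributes never on any right-hand side: {PortCode} — every candidate key must contain it.
{CarrierID, PortCode}⁺ = {CarrierID, Destination, ETA, PortCode, Weight} — all of the relation — so {CarrierID, PortCode} is a candidate key.
{ETA, PortCode, Weight}⁺ = {CarrierID, Destination, ETA, PortCode, Weight} — all of the relation — so {ETA, PortCode, Weight} is a candidate key.
These are minimal and exhaustive — every other superkey contains one of them.

{CarrierID, PortCode}, {ETA, PortCode, Weight}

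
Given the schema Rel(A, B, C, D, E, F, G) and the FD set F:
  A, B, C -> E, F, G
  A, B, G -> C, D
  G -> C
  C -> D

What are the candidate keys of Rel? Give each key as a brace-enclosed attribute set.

{A, B, C}, {A, B, G}

Attributes never on any right-hand side: {A, B} — every candidate key must contain all of them.
{A, B, C}⁺ = {A, B, C, D, E, F, G} — all of the relation — so {A, B, C} is a candidate key.
{A, B, G}⁺ = {A, B, C, D, E, F, G} — all of the relation — so {A, B, G} is a candidate key.
Any other superkey properly contains one of these, so there are no further candidate keys.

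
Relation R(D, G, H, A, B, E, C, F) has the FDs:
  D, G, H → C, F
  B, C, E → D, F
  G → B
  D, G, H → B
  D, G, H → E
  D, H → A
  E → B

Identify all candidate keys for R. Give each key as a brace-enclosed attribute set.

{C, E, G, H}, {D, G, H}

{G, H} never appear on the right of any FD, so every key must include all of them.
{D, G, H}⁺ = {A, B, C, D, E, F, G, H}, which is every attribute, so {D, G, H} is a candidate key.
{C, E, G, H}⁺ = {A, B, C, D, E, F, G, H}, which is every attribute, so {C, E, G, H} is a candidate key.
No proper subset of any of these is a key, and no other minimal superkey exists.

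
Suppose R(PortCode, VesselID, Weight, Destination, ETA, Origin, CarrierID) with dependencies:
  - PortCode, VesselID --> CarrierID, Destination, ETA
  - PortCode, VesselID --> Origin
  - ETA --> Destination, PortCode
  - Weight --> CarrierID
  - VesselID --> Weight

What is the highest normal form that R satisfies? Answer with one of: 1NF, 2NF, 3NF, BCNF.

1NF

Candidate keys: {ETA, VesselID}, {PortCode, VesselID}. Prime attributes: {ETA, PortCode, VesselID}.
ETA --> Destination, PortCode: {ETA}⁺ = {Destination, ETA, PortCode}, which is not all of the attributes, so the left side is not a superkey — BCNF is violated.
ETA --> Destination, PortCode determines the non-prime attribute {Destination} from a non-superkey — 3NF is violated.
Since {ETA} ⊂ {ETA, VesselID} and {ETA}⁺ ⊇ {Destination} with {Destination} non-prime, there is a partial dependency; 2NF fails.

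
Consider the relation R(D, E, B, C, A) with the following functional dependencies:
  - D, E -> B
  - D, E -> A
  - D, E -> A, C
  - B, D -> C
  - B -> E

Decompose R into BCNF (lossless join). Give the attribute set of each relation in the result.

Candidate keys of the original relation: {B, D}, {D, E}.
{A, B, C, D, E}: {B} determines {B, E} here but is not a superkey — split on B -> E, giving {B, E} and {A, B, C, D}.
{B, E} is in BCNF.
{A, B, C, D} is in BCNF.

{A, B, C, D}; {B, E}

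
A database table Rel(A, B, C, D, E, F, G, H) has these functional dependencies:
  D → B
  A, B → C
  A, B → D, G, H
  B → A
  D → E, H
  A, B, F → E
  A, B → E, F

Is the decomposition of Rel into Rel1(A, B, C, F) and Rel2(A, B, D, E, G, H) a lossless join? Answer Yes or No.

Yes

Common attributes: {A, B}; their closure is {A, B, C, D, E, F, G, H}.
Rel1 is contained in that closure, so Rel1 ∩ Rel2 → Rel1 holds and the join is lossless.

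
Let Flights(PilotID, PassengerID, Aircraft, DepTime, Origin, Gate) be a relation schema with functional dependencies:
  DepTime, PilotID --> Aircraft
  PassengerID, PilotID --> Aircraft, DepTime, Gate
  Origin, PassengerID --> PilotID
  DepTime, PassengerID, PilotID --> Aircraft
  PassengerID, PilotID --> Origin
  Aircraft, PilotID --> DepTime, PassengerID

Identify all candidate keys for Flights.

{Aircraft, PilotID}, {DepTime, PilotID}, {Origin, PassengerID}, {PassengerID, PilotID}

{Aircraft, PilotID} is a candidate key since {Aircraft, PilotID}⁺ = {Aircraft, DepTime, Gate, Origin, PassengerID, PilotID} covers every attribute.
{DepTime, PilotID} is a candidate key since {DepTime, PilotID}⁺ = {Aircraft, DepTime, Gate, Origin, PassengerID, PilotID} covers every attribute.
{Origin, PassengerID} is a candidate key since {Origin, PassengerID}⁺ = {Aircraft, DepTime, Gate, Origin, PassengerID, PilotID} covers every attribute.
{PassengerID, PilotID} is a candidate key since {PassengerID, PilotID}⁺ = {Aircraft, DepTime, Gate, Origin, PassengerID, PilotID} covers every attribute.
These are minimal and exhaustive — every other superkey contains one of them.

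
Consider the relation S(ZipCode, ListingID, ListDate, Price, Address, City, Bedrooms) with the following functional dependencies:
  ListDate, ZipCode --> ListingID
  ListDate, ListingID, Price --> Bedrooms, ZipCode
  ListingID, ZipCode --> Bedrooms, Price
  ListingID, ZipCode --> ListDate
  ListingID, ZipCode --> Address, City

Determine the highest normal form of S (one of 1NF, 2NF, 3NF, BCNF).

BCNF

Candidate keys: {ListDate, ListingID, Price}, {ListDate, ZipCode}, {ListingID, ZipCode}. Prime attributes: {ListDate, ListingID, Price, ZipCode}.
Each dependency's left side is a superkey — BCNF holds.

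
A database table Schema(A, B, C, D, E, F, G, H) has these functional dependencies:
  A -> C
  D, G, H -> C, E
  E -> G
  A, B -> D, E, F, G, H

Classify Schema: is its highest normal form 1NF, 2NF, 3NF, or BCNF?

Candidate key: {A, B}. Prime attributes: {A, B}.
A -> C: {A}⁺ = {A, C}, which is not all of the attributes, so the left side is not a superkey — BCNF is violated.
A -> C has non-prime {C} on the right and a non-superkey on the left, so 3NF fails.
The proper key subset {A} of {A, B} determines non-prime {C}, so the relation is not even in 2NF.

1NF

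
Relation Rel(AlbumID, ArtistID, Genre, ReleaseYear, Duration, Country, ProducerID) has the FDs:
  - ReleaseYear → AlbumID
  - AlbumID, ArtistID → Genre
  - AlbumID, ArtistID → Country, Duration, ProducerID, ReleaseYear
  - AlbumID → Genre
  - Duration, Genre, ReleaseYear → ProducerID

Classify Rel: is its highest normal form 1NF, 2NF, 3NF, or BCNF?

Candidate keys: {AlbumID, ArtistID}, {ArtistID, ReleaseYear}. Prime attributes: {AlbumID, ArtistID, ReleaseYear}.
ReleaseYear → AlbumID: {ReleaseYear}⁺ = {AlbumID, Genre, ReleaseYear}, which is not all of the attributes, so the left side is not a superkey — BCNF is violated.
Because {Genre} is non-prime and the left side of AlbumID → Genre is not a superkey, the relation is not in 3NF.
The proper key subset {AlbumID} of {AlbumID, ArtistID} determines non-prime {Genre}, so the relation is not even in 2NF.

1NF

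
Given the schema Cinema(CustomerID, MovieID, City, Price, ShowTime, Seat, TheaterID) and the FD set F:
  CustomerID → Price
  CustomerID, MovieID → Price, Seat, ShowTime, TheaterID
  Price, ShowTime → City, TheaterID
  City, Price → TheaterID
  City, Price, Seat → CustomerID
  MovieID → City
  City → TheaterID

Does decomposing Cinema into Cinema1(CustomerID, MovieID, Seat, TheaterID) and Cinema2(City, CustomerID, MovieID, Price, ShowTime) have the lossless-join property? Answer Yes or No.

Cinema1 ∩ Cinema2 = {CustomerID, MovieID}; its closure under F is {City, CustomerID, MovieID, Price, Seat, ShowTime, TheaterID}.
Cinema1 is contained in that closure, so Cinema1 ∩ Cinema2 → Cinema1 holds and the join is lossless.

Yes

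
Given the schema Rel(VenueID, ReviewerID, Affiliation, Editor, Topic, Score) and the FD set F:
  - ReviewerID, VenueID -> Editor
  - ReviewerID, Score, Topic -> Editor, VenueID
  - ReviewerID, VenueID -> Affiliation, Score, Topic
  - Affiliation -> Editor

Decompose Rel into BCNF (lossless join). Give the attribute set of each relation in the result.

Candidate keys of the original relation: {ReviewerID, Score, Topic}, {ReviewerID, VenueID}.
Within {Affiliation, Editor, ReviewerID, Score, Topic, VenueID}: {Affiliation}⁺ ∩ {Affiliation, Editor, ReviewerID, Score, Topic, VenueID} = {Affiliation, Editor}, not the whole set, so Affiliation -> Editor violates BCNF; decompose into {Affiliation, Editor} and {Affiliation, ReviewerID, Score, Topic, VenueID}.
{Affiliation, Editor} is in BCNF.
{Affiliation, ReviewerID, Score, Topic, VenueID} is in BCNF.

{Affiliation, Editor}; {Affiliation, ReviewerID, Score, Topic, VenueID}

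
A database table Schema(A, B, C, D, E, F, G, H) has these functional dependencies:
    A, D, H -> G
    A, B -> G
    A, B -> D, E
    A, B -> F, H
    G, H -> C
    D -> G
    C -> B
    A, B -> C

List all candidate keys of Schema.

Attributes never on any right-hand side: {A} — every candidate key must contain it.
{A, B} is a candidate key since {A, B}⁺ = {A, B, C, D, E, F, G, H} covers every attribute.
{A, C} is a candidate key since {A, C}⁺ = {A, B, C, D, E, F, G, H} covers every attribute.
{A, D, H} is a candidate key since {A, D, H}⁺ = {A, B, C, D, E, F, G, H} covers every attribute.
{A, G, H} is a candidate key since {A, G, H}⁺ = {A, B, C, D, E, F, G, H} covers every attribute.
No proper subset of any of these is a key, and no other minimal superkey exists.

{A, B}, {A, C}, {A, D, H}, {A, G, H}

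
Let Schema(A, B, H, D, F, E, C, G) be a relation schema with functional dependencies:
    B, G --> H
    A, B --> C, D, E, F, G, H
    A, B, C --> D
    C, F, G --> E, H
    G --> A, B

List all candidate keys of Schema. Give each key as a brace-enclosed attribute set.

{G}⁺ = {A, B, C, D, E, F, G, H} — all of the relation — so {G} is a candidate key.
{A, B}⁺ = {A, B, C, D, E, F, G, H} — all of the relation — so {A, B} is a candidate key.
Any other superkey properly contains one of these, so there are no further candidate keys.

{A, B}, {G}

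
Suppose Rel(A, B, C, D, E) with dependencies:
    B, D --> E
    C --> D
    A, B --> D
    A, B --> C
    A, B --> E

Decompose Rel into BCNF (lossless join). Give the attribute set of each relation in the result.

{A, B, C}; {B, D, E}; {C, D}

Candidate key of the original relation: {A, B}.
Within {A, B, C, D, E}: {B, D}⁺ ∩ {A, B, C, D, E} = {B, D, E}, not the whole set, so B, D --> E violates BCNF; decompose into {B, D, E} and {A, B, C, D}.
{B, D, E} has no BCNF violation.
Within {A, B, C, D}: {C}⁺ ∩ {A, B, C, D} = {C, D}, not the whole set, so C --> D violates BCNF; decompose into {C, D} and {A, B, C}.
{C, D} has no BCNF violation.
{A, B, C} has no BCNF violation.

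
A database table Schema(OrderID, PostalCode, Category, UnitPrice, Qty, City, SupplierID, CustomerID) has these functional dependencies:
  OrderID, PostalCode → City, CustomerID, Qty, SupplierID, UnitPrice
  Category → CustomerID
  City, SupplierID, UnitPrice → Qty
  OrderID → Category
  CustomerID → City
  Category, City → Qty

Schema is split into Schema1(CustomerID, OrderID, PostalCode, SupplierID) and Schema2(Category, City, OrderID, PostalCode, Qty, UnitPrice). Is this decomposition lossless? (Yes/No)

Common attributes: {OrderID, PostalCode}; their closure is {Category, City, CustomerID, OrderID, PostalCode, Qty, SupplierID, UnitPrice}.
This includes all of Schema1, so the common attributes are a superkey of Schema1 — the join is lossless.

Yes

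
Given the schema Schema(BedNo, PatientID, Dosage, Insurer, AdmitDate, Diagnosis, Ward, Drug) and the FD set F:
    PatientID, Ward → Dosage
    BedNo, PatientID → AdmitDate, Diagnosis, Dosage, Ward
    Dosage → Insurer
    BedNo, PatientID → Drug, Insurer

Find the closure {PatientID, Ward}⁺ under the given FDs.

Start with {PatientID, Ward}.
PatientID, Ward → Dosage applies; add {Dosage} → now {Dosage, PatientID, Ward}.
Dosage → Insurer applies; add {Insurer} → now {Dosage, Insurer, PatientID, Ward}.
No further FD applies.

{Dosage, Insurer, PatientID, Ward}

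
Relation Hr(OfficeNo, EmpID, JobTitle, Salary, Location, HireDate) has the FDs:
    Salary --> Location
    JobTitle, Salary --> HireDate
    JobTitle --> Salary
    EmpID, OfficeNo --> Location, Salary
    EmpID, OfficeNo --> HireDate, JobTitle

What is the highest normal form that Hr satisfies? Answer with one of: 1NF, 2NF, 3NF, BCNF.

Candidate key: {EmpID, OfficeNo}. Prime attributes: {EmpID, OfficeNo}.
Salary --> Location breaks BCNF: {Salary}⁺ = {Location, Salary}, so {Salary} is not a superkey.
Salary --> Location determines the non-prime attribute {Location} from a non-superkey — 3NF is violated.
No non-prime attribute depends on a proper subset of any candidate key, so 2NF holds.

2NF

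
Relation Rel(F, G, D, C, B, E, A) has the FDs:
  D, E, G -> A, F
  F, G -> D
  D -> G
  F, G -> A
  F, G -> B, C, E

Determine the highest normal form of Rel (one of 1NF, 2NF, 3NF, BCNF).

3NF

Candidate keys: {D, E}, {D, F}, {F, G}. Prime attributes: {D, E, F, G}.
D -> G: {D}⁺ = {D, G}, which is not all of the attributes, so the left side is not a superkey — BCNF is violated.
But every attribute on its right side ({G}) is prime, and the same holds for every other non-superkey FD, so 3NF still holds.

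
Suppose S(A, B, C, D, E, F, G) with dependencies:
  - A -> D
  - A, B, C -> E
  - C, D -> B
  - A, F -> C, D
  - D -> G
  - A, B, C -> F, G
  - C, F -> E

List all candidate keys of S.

{A, C}, {A, F}

No FD produces {A}, so it must be in every candidate key.
Closure of {A, C} is {A, B, C, D, E, F, G}, the whole schema; {A, C} is a candidate key.
Closure of {A, F} is {A, B, C, D, E, F, G}, the whole schema; {A, F} is a candidate key.
Any other superkey properly contains one of these, so there are no further candidate keys.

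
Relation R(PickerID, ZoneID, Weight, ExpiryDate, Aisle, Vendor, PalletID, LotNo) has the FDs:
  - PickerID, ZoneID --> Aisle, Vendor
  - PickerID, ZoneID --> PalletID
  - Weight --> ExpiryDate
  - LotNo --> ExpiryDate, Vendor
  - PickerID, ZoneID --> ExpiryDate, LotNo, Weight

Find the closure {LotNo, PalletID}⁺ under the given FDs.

{ExpiryDate, LotNo, PalletID, Vendor}

Start with {LotNo, PalletID}.
LotNo --> ExpiryDate, Vendor applies; add {ExpiryDate, Vendor} → now {ExpiryDate, LotNo, PalletID, Vendor}.
No further FD applies.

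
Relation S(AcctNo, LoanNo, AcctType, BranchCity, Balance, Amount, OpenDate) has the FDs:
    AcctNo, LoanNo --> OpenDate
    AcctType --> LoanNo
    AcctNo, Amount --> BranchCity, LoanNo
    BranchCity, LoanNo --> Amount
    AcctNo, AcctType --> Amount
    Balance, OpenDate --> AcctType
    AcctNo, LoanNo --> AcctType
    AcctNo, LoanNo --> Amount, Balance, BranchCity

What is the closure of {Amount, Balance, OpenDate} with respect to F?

{AcctType, Amount, Balance, LoanNo, OpenDate}

Start with {Amount, Balance, OpenDate}.
Balance, OpenDate --> AcctType applies; add {AcctType} → now {AcctType, Amount, Balance, OpenDate}.
AcctType --> LoanNo applies; add {LoanNo} → now {AcctType, Amount, Balance, LoanNo, OpenDate}.
No further FD applies.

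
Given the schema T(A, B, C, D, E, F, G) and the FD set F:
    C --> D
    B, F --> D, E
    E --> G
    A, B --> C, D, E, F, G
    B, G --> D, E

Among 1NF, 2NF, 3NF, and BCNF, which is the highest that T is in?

2NF

Candidate key: {A, B}. Prime attributes: {A, B}.
C --> D: {C}⁺ = {C, D}, which is not all of the attributes, so the left side is not a superkey — BCNF is violated.
C --> D determines the non-prime attribute {D} from a non-superkey — 3NF is violated.
No proper subset of a key has a non-prime attribute in its closure, so there is no partial dependency; 2NF holds.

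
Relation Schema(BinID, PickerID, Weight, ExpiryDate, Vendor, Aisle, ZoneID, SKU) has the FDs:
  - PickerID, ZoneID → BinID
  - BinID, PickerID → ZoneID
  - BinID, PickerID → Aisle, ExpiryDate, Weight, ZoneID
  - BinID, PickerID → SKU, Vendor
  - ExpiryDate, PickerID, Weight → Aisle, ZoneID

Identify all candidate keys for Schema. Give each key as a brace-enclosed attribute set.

{BinID, PickerID}, {ExpiryDate, PickerID, Weight}, {PickerID, ZoneID}

Attributes never on any right-hand side: {PickerID} — every candidate key must contain it.
{BinID, PickerID}⁺ = {Aisle, BinID, ExpiryDate, PickerID, SKU, Vendor, Weight, ZoneID}, which is every attribute, so {BinID, PickerID} is a candidate key.
{PickerID, ZoneID}⁺ = {Aisle, BinID, ExpiryDate, PickerID, SKU, Vendor, Weight, ZoneID}, which is every attribute, so {PickerID, ZoneID} is a candidate key.
{ExpiryDate, PickerID, Weight}⁺ = {Aisle, BinID, ExpiryDate, PickerID, SKU, Vendor, Weight, ZoneID}, which is every attribute, so {ExpiryDate, PickerID, Weight} is a candidate key.
These are minimal and exhaustive — every other superkey contains one of them.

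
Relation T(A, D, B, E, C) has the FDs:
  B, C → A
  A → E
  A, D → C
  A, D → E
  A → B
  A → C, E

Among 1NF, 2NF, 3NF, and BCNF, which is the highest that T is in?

1NF

Candidate keys: {A, D}, {B, C, D}. Prime attributes: {A, B, C, D}.
B, C → A breaks BCNF: {B, C}⁺ = {A, B, C, E}, so {B, C} is not a superkey.
A → E has non-prime {E} on the right and a non-superkey on the left, so 3NF fails.
The proper key subset {A} of {A, D} determines non-prime {E}, so the relation is not even in 2NF.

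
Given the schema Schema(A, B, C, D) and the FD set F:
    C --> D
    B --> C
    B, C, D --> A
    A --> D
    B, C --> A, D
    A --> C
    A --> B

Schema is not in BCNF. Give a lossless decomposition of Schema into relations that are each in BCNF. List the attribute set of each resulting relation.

Candidate keys of the original relation: {A}, {B}.
In {A, B, C, D}, {C} is not a superkey ({C}⁺ restricted to this set is {C, D}), so split on C --> D into {C, D} and {A, B, C}.
{C, D}: every determinant is a superkey — BCNF.
{A, B, C}: every determinant is a superkey — BCNF.

{A, B, C}; {C, D}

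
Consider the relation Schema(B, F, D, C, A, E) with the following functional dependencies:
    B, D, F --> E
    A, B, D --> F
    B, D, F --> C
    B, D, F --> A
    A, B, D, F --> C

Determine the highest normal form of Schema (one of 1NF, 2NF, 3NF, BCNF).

BCNF

Candidate keys: {A, B, D}, {B, D, F}. Prime attributes: {A, B, D, F}.
Each dependency's left side is a superkey — BCNF holds.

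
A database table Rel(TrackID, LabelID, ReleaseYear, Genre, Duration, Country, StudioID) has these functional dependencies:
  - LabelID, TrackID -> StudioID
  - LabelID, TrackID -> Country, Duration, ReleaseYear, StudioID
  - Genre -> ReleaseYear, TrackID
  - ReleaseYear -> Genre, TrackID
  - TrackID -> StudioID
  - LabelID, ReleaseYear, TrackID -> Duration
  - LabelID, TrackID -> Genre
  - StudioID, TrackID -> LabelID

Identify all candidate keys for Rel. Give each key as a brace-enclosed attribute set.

{Genre}⁺ = {Country, Duration, Genre, LabelID, ReleaseYear, StudioID, TrackID} — all of the relation — so {Genre} is a candidate key.
{ReleaseYear}⁺ = {Country, Duration, Genre, LabelID, ReleaseYear, StudioID, TrackID} — all of the relation — so {ReleaseYear} is a candidate key.
{TrackID}⁺ = {Country, Duration, Genre, LabelID, ReleaseYear, StudioID, TrackID} — all of the relation — so {TrackID} is a candidate key.
These are minimal and exhaustive — every other superkey contains one of them.

{Genre}, {ReleaseYear}, {TrackID}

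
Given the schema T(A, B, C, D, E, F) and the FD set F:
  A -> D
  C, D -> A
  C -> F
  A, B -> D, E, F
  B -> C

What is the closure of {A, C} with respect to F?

{A, C, D, F}

Start with {A, C}.
A -> D applies; add {D} → now {A, C, D}.
C -> F applies; add {F} → now {A, C, D, F}.
No further FD applies.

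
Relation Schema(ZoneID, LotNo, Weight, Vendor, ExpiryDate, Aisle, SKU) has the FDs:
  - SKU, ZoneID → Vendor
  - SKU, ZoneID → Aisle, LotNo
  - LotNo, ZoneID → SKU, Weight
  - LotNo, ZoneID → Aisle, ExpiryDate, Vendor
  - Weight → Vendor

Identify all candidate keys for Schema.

{LotNo, ZoneID}, {SKU, ZoneID}

No FD produces {ZoneID}, so it must be in every candidate key.
{LotNo, ZoneID} is a candidate key since {LotNo, ZoneID}⁺ = {Aisle, ExpiryDate, LotNo, SKU, Vendor, Weight, ZoneID} covers every attribute.
{SKU, ZoneID} is a candidate key since {SKU, ZoneID}⁺ = {Aisle, ExpiryDate, LotNo, SKU, Vendor, Weight, ZoneID} covers every attribute.
Any other superkey properly contains one of these, so there are no further candidate keys.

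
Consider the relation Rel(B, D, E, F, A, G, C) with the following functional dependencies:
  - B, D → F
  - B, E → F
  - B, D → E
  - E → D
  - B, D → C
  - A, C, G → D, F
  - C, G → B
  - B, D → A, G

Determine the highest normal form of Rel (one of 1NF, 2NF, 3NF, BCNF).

3NF

Candidate keys: {A, C, G}, {B, D}, {B, E}, {C, D, G}, {C, E, G}. Prime attributes: {A, B, C, D, E, G}.
For E → D we have {E}⁺ = {D, E}; {E} is not a superkey, so BCNF fails.
Since {D} ⊆ prime attributes and every other non-superkey FD also has a prime right side, the schema is in 3NF.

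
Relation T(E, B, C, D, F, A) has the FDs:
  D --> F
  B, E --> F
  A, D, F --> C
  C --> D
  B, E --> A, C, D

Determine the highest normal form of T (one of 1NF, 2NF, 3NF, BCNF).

Candidate key: {B, E}. Prime attributes: {B, E}.
D --> F breaks BCNF: {D}⁺ = {D, F}, so {D} is not a superkey.
Because {F} is non-prime and the left side of D --> F is not a superkey, the relation is not in 3NF.
No non-prime attribute depends on a proper subset of any candidate key, so 2NF holds.

2NF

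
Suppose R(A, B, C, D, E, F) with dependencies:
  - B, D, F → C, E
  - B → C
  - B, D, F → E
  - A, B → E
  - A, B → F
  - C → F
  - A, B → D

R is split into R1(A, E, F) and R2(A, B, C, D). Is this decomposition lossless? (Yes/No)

Common attributes: {A}; their closure is {A}.
R1 ⊄ {A} and R2 ⊄ {A}, so the split is lossy.

No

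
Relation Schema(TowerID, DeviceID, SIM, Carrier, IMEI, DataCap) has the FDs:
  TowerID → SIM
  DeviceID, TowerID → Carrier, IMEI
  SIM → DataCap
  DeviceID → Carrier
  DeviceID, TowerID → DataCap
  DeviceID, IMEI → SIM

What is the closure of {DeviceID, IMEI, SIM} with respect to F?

{Carrier, DataCap, DeviceID, IMEI, SIM}

Start with {DeviceID, IMEI, SIM}.
SIM → DataCap applies; add {DataCap} → now {DataCap, DeviceID, IMEI, SIM}.
DeviceID → Carrier applies; add {Carrier} → now {Carrier, DataCap, DeviceID, IMEI, SIM}.
No further FD applies.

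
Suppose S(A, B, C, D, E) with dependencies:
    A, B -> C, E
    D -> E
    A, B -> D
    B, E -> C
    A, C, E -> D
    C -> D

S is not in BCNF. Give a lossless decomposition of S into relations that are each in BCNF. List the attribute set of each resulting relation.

{A, B, C}; {C, D}; {D, E}

Candidate key of the original relation: {A, B}.
{A, B, C, D, E}: {D} determines {D, E} here but is not a superkey — split on D -> E, giving {D, E} and {A, B, C, D}.
{D, E}: every determinant is a superkey — BCNF.
{A, B, C, D}: {C} determines {C, D} here but is not a superkey — split on C -> D, giving {C, D} and {A, B, C}.
{C, D}: every determinant is a superkey — BCNF.
{A, B, C}: every determinant is a superkey — BCNF.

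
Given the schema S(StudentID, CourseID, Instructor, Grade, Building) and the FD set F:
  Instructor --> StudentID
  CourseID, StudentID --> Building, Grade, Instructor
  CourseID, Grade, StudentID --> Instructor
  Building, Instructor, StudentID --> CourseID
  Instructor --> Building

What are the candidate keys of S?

{CourseID, StudentID}, {Instructor}

{Instructor}⁺ = {Building, CourseID, Grade, Instructor, StudentID} — all of the relation — so {Instructor} is a candidate key.
{CourseID, StudentID}⁺ = {Building, CourseID, Grade, Instructor, StudentID} — all of the relation — so {CourseID, StudentID} is a candidate key.
These are minimal and exhaustive — every other superkey contains one of them.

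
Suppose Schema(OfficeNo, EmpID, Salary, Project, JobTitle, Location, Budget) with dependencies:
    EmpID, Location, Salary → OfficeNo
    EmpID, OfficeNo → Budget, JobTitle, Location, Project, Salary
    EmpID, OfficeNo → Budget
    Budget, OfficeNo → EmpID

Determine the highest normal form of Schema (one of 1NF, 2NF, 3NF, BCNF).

Candidate keys: {Budget, OfficeNo}, {EmpID, Location, Salary}, {EmpID, OfficeNo}. Prime attributes: {Budget, EmpID, Location, OfficeNo, Salary}.
Every FD has a superkey on the left, so the relation is in BCNF.

BCNF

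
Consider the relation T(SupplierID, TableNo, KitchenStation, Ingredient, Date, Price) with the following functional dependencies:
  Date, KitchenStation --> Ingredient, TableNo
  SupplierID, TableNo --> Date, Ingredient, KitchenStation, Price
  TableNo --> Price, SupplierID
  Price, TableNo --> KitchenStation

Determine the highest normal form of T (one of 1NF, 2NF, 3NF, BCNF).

Candidate keys: {Date, KitchenStation}, {TableNo}. Prime attributes: {Date, KitchenStation, TableNo}.
Each dependency's left side is a superkey — BCNF holds.

BCNF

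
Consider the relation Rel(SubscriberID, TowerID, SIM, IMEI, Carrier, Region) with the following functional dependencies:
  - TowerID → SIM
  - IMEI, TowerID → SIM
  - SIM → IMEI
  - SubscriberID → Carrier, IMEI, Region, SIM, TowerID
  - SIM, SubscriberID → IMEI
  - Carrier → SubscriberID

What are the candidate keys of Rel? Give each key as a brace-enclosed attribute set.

{Carrier}⁺ = {Carrier, IMEI, Region, SIM, SubscriberID, TowerID}, which is every attribute, so {Carrier} is a candidate key.
{SubscriberID}⁺ = {Carrier, IMEI, Region, SIM, SubscriberID, TowerID}, which is every attribute, so {SubscriberID} is a candidate key.
These are minimal and exhaustive — every other superkey contains one of them.

{Carrier}, {SubscriberID}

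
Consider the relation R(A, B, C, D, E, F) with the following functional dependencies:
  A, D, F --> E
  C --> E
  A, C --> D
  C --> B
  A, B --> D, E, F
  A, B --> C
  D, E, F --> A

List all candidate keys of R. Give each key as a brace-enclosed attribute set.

{A, B}, {A, C}, {B, D, E, F}, {C, D, F}

Closure of {A, B} is {A, B, C, D, E, F}, the whole schema; {A, B} is a candidate key.
Closure of {A, C} is {A, B, C, D, E, F}, the whole schema; {A, C} is a candidate key.
Closure of {C, D, F} is {A, B, C, D, E, F}, the whole schema; {C, D, F} is a candidate key.
Closure of {B, D, E, F} is {A, B, C, D, E, F}, the whole schema; {B, D, E, F} is a candidate key.
Any other superkey properly contains one of these, so there are no further candidate keys.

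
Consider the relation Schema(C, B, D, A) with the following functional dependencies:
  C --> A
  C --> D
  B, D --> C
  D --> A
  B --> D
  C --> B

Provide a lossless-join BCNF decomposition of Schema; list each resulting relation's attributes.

Candidate keys of the original relation: {B}, {C}.
Within {A, B, C, D}: {D}⁺ ∩ {A, B, C, D} = {A, D}, not the whole set, so D --> A violates BCNF; decompose into {A, D} and {B, C, D}.
{A, D} is in BCNF.
{B, C, D} is in BCNF.

{A, D}; {B, C, D}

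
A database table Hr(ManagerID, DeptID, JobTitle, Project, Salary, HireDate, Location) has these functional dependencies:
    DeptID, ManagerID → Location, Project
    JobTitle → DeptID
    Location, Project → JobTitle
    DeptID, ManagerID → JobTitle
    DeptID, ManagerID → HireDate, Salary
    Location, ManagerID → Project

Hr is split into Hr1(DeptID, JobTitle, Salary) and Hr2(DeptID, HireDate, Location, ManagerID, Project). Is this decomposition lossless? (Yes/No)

Common attributes: {DeptID}; their closure is {DeptID}.
The closure covers neither Hr1 nor Hr2 entirely; the join is not lossless.

No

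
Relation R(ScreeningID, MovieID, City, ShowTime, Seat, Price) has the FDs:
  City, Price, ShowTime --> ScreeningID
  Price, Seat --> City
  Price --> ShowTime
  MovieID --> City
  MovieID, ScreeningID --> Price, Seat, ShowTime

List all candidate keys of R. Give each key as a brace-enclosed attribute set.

{MovieID, Price}, {MovieID, ScreeningID}

Attributes never on any right-hand side: {MovieID} — every candidate key must contain it.
{MovieID, Price}⁺ = {City, MovieID, Price, ScreeningID, Seat, ShowTime} — all of the relation — so {MovieID, Price} is a candidate key.
{MovieID, ScreeningID}⁺ = {City, MovieID, Price, ScreeningID, Seat, ShowTime} — all of the relation — so {MovieID, ScreeningID} is a candidate key.
These are minimal and exhaustive — every other superkey contains one of them.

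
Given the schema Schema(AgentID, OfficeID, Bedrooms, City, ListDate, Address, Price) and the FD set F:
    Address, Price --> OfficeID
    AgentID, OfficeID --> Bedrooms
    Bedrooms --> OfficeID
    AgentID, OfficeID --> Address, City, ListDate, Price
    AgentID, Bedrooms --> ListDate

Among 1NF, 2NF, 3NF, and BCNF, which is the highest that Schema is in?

Candidate keys: {Address, AgentID, Price}, {AgentID, Bedrooms}, {AgentID, OfficeID}. Prime attributes: {Address, AgentID, Bedrooms, OfficeID, Price}.
Address, Price --> OfficeID breaks BCNF: {Address, Price}⁺ = {Address, OfficeID, Price}, so {Address, Price} is not a superkey.
Its right-hand attributes {OfficeID} are all prime, as are those of every other non-superkey FD — the relation is in 3NF.

3NF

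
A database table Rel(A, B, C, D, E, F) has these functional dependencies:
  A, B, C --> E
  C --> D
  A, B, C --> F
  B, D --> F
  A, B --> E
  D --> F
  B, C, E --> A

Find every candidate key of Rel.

{B, C} never appear on the right of any FD, so every key must include all of them.
{A, B, C} is a candidate key since {A, B, C}⁺ = {A, B, C, D, E, F} covers every attribute.
{B, C, E} is a candidate key since {B, C, E}⁺ = {A, B, C, D, E, F} covers every attribute.
Any other superkey properly contains one of these, so there are no further candidate keys.

{A, B, C}, {B, C, E}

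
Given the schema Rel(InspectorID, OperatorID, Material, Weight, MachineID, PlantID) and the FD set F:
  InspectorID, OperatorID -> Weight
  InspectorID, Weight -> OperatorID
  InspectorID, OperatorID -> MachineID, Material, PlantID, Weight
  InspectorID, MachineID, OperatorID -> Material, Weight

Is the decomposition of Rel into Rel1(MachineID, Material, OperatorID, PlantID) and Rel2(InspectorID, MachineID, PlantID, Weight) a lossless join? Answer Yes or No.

No

Common attributes: {MachineID, PlantID}; their closure is {MachineID, PlantID}.
The closure covers neither Rel1 nor Rel2 entirely; the join is not lossless.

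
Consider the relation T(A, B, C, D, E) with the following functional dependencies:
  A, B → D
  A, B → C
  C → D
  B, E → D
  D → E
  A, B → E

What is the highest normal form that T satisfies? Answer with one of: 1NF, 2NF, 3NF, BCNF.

2NF

Candidate key: {A, B}. Prime attributes: {A, B}.
C → D: {C}⁺ = {C, D, E}, which is not all of the attributes, so the left side is not a superkey — BCNF is violated.
C → D has non-prime {D} on the right and a non-superkey on the left, so 3NF fails.
No proper subset of a key has a non-prime attribute in its closure, so there is no partial dependency; 2NF holds.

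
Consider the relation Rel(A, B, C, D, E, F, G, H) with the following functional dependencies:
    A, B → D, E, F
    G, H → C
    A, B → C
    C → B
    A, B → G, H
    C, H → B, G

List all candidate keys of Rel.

{A, B}, {A, C}, {A, G, H}

Attributes never on any right-hand side: {A} — every candidate key must contain it.
{A, B} is a candidate key since {A, B}⁺ = {A, B, C, D, E, F, G, H} covers every attribute.
{A, C} is a candidate key since {A, C}⁺ = {A, B, C, D, E, F, G, H} covers every attribute.
{A, G, H} is a candidate key since {A, G, H}⁺ = {A, B, C, D, E, F, G, H} covers every attribute.
Any other superkey properly contains one of these, so there are no further candidate keys.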